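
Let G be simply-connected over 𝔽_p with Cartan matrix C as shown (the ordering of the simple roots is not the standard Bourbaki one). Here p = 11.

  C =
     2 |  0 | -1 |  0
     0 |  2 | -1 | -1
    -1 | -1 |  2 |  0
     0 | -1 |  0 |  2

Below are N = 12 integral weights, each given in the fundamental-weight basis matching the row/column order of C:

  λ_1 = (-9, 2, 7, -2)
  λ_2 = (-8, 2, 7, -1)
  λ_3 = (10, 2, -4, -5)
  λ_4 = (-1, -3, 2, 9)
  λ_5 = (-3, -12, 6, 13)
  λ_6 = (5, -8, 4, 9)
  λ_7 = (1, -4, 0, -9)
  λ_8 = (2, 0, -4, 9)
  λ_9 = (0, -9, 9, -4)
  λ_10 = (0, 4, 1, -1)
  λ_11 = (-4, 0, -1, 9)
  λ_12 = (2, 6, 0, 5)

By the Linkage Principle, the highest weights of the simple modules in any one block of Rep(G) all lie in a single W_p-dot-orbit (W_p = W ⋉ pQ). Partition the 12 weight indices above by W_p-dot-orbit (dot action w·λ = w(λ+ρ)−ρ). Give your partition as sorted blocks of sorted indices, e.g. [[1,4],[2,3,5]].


A_4 Cartan matrix, 4 simple roots permuted; ρ=(1,1,1,1).

W_11-reps of the 12 weights in Ā_11 (same 4-coord order as C):

    [1] (8, 2, 0, 1)
    [2] (7, 3, 1, 0)
    [3] (7, 3, 1, 0)
    [4] (0, 2, 1, 8)
    [5] (1, 5, 2, 0)
    [6] (1, 5, 2, 0)
    [7] (8, 2, 0, 1)
    [8] (0, 2, 1, 8)
    [9] (0, 2, 1, 8)
    [10] (1, 5, 2, 0)
    [11] (0, 2, 1, 8)
    [12] (1, 5, 2, 0)

4 distinct reps among the 12 weights ⇒ 4 W_11-linkage classes:

[[1, 7], [2, 3], [4, 8, 9, 11], [5, 6, 10, 12]]


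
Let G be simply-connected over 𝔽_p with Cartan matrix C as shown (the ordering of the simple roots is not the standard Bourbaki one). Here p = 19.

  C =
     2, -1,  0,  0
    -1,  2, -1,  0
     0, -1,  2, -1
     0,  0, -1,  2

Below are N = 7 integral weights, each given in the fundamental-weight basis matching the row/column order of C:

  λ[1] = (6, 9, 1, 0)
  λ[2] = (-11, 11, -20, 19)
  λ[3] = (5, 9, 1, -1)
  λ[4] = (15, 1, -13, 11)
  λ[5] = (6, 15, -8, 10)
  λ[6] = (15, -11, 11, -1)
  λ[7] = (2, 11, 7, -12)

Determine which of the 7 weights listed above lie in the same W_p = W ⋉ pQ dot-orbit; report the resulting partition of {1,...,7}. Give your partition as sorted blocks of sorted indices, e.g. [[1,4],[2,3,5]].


Type A_4, rank 4, |W|=120; reorder rows/cols to standard.

W_19-reps of the 7 weights in Ā_19 (same 4-coord order as C):

  λ_1 → (6, 10, 2, 0) · λ_2 → (6, 10, 2, 0) · λ_3 → (6, 10, 2, 0) · λ_4 → (6, 10, 2, 0) · λ_5 → (1, 8, 3, 4) · λ_6 → (6, 10, 2, 0) · λ_7 → (1, 8, 3, 4)

Partition of {1..7} into 2 W_19-dot-orbits:

[[1, 2, 3, 4, 6], [5, 7]]


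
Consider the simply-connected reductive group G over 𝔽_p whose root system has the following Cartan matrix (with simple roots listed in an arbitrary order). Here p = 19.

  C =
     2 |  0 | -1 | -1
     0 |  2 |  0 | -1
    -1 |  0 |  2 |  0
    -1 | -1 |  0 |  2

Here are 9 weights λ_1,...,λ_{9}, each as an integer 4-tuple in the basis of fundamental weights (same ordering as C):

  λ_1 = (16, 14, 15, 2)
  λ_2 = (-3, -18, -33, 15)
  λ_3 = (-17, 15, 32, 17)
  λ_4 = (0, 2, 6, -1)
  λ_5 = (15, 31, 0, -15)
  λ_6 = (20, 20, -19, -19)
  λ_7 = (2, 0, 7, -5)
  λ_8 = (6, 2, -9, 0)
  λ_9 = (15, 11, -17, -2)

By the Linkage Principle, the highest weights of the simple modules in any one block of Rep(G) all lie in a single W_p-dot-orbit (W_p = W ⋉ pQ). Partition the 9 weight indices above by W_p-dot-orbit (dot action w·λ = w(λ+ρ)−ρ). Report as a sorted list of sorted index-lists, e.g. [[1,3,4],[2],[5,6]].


Root system A_4: the 4×4 matrix C matches after relabeling.

λ_j+ρ reflected into Ā_19 (⟨·,θ^∨⟩≤19); 4-tuples as given:

  1: (13, 2, 2, 1) · 2: (13, 2, 2, 1) · 3: (13, 2, 2, 1) · 4: (1, 3, 7, 0) · 5: (13, 2, 2, 1) · 6: (13, 2, 2, 1) · 7: (1, 3, 7, 0) · 8: (1, 3, 7, 0) · 9: (1, 3, 7, 0)

These 9 weights hit 2 W_19-dot-orbits; sizes (5, 4):

[[1, 2, 3, 5, 6], [4, 7, 8, 9]]


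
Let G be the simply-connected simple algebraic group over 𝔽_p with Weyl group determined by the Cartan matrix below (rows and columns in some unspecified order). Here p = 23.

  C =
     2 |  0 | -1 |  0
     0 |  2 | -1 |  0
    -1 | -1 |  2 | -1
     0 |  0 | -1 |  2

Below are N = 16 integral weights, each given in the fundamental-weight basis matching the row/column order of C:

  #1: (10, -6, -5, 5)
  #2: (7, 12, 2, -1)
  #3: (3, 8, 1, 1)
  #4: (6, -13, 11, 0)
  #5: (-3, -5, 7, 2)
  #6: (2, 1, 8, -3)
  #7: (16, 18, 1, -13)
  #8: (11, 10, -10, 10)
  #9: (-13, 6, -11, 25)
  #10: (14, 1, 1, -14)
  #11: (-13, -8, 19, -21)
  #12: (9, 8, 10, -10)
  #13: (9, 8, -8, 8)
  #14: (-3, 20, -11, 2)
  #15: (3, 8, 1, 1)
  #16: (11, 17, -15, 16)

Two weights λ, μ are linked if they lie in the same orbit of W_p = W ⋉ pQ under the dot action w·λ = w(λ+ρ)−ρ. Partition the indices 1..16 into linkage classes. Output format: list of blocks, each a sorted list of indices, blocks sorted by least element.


D_4 Cartan matrix, 4 simple roots permuted; ρ=(1,1,1,1).

Alcove-folded reps (p=23, 16 weights, presented ϖ-order):

  [1] (2, 4, 2, 3)
  [2] (7, 12, 0, 1)
  [3] (4, 9, 2, 2)
  [4] (7, 12, 0, 1)
  [5] (2, 4, 2, 3)
  [6] (3, 2, 7, 2)
  [7] (2, 4, 2, 3)
  [8] (3, 2, 7, 2)
  [9] (7, 12, 0, 1)
  [10] (4, 9, 2, 2)
  [11] (7, 12, 0, 1)
  [12] (3, 2, 7, 2)
  [13] (3, 2, 7, 2)
  [14] (3, 2, 7, 2)
  [15] (4, 9, 2, 2)
  [16] (2, 4, 2, 3)

Partition of {1..16} into 4 W_23-dot-orbits:

[[1, 5, 7, 16], [2, 4, 9, 11], [3, 10, 15], [6, 8, 12, 13, 14]]


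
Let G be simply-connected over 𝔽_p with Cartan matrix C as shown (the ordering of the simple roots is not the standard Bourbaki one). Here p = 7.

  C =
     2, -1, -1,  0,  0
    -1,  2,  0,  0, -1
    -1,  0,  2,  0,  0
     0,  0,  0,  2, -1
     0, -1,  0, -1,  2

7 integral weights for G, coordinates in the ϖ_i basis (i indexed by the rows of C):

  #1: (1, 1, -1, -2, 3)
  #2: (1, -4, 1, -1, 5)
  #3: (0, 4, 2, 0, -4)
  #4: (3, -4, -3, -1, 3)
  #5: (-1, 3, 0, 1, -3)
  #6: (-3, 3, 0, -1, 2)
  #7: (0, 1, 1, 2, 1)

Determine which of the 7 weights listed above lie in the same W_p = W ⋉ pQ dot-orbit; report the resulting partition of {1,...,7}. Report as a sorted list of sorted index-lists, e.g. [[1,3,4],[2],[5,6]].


Type A_5, rank 5, |W|=720; reorder rows/cols to standard.

W_7-reps of the 7 weights in Ā_7 (same 5-coord order as C):

  λ_1+ρ ↦ (1, 2, 1, 0, 3) · λ_2+ρ ↦ (1, 2, 1, 0, 3) · λ_3+ρ ↦ (1, 2, 1, 0, 1) · λ_4+ρ ↦ (1, 2, 1, 0, 1) · λ_5+ρ ↦ (0, 2, 1, 0, 2) · λ_6+ρ ↦ (1, 2, 1, 0, 3) · λ_7+ρ ↦ (0, 2, 1, 0, 2)

3 distinct reps among the 7 weights ⇒ 3 W_7-linkage classes:

[[1, 2, 6], [3, 4], [5, 7]]


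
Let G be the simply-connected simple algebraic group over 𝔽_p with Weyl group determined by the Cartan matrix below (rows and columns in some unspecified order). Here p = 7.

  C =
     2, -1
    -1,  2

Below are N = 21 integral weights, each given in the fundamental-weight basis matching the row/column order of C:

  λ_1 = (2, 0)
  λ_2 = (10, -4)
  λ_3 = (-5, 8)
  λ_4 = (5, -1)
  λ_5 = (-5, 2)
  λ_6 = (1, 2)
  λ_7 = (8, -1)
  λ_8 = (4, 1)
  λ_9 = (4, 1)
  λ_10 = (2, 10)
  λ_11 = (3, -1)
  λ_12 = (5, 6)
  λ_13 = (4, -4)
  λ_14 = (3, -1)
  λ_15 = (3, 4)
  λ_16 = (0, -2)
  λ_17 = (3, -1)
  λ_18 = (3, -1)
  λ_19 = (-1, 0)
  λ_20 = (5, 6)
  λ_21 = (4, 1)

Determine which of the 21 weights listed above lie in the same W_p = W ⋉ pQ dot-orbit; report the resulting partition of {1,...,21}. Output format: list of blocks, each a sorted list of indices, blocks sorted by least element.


Root system A_2: the 2×2 matrix C matches after relabeling.

Alcove-folded reps (p=7, 21 weights, presented ϖ-order):

  λ_1 → (3, 1);  λ_2 → (3, 1);  λ_3 → (2, 3);  λ_4 → (6, 0);  λ_5 → (3, 1);  λ_6 → (2, 3);  λ_7 → (5, 2);  λ_8 → (5, 2);  λ_9 → (5, 2);  λ_10 → (4, 0);  λ_11 → (4, 0);  λ_12 → (0, 1);  λ_13 → (2, 3);  λ_14 → (4, 0);  λ_15 → (2, 3);  λ_16 → (0, 1);  λ_17 → (4, 0);  λ_18 → (4, 0);  λ_19 → (0, 1);  λ_20 → (0, 1);  λ_21 → (5, 2)

Grouping the 21 weights by Ā_7-representative: 6 linkage classes.

[[1, 2, 5], [3, 6, 13, 15], [4], [7, 8, 9, 21], [10, 11, 14, 17, 18], [12, 16, 19, 20]]


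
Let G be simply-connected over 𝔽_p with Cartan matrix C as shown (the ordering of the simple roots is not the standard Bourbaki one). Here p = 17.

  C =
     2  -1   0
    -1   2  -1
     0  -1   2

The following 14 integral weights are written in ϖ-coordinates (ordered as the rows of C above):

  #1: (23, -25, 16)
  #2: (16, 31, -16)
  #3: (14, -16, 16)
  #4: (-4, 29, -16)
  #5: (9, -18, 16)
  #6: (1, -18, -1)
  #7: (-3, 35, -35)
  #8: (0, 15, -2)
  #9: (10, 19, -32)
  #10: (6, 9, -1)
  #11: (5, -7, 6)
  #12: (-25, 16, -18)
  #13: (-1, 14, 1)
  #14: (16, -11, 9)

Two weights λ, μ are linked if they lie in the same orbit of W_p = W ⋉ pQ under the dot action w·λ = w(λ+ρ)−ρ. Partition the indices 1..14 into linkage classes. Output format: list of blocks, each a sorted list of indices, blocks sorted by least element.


Root system A_3: the 3×3 matrix C matches after relabeling.

Ā_17 reps of the 14 weights (A_3, coords as presented):

  λ_1+ρ ↦ (7, 10, 0);  λ_2+ρ ↦ (0, 15, 2);  λ_3+ρ ↦ (0, 15, 2);  λ_4+ρ ↦ (10, 2, 2);  λ_5+ρ ↦ (7, 10, 0);  λ_6+ρ ↦ (0, 15, 2);  λ_7+ρ ↦ (0, 15, 2);  λ_8+ρ ↦ (1, 15, 1);  λ_9+ρ ↦ (11, 3, 3);  λ_10+ρ ↦ (7, 10, 0);  λ_11+ρ ↦ (0, 6, 1);  λ_12+ρ ↦ (7, 10, 0);  λ_13+ρ ↦ (0, 15, 2);  λ_14+ρ ↦ (7, 10, 0)

Partition of {1..14} into 6 W_17-dot-orbits:

[[1, 5, 10, 12, 14], [2, 3, 6, 7, 13], [4], [8], [9], [11]]


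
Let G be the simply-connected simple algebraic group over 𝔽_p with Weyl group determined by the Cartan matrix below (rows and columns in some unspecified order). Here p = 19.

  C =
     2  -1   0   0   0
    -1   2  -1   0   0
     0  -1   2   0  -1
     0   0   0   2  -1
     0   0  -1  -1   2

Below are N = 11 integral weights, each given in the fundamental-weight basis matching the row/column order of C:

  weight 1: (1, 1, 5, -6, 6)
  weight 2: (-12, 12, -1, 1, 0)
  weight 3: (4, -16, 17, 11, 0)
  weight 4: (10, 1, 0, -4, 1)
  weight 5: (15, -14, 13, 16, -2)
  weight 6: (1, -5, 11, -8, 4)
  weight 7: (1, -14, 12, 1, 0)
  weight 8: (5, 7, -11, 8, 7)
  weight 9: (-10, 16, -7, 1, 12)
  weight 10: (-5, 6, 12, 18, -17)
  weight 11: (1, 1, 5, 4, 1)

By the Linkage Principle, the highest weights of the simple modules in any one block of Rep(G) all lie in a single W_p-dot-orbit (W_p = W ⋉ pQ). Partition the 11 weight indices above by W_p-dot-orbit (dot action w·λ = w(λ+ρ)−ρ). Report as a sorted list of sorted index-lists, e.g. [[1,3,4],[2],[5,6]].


Dynkin diagram of C (from the 8 off-diagonal −1 entries): A_5.

λ_j+ρ reflected into Ā_19 (⟨·,θ^∨⟩≤19); 5-tuples as given:

  λ_1 → (2, 2, 6, 5, 2) · λ_2 → (11, 2, 0, 2, 1) · λ_3 → (2, 3, 3, 0, 1) · λ_4 → (11, 2, 0, 2, 1) · λ_5 → (11, 2, 0, 2, 1) · λ_6 → (2, 2, 6, 5, 2) · λ_7 → (11, 2, 0, 2, 1) · λ_8 → (2, 2, 6, 5, 2) · λ_9 → (2, 2, 6, 5, 2) · λ_10 → (0, 0, 3, 1, 12) · λ_11 → (2, 2, 6, 5, 2)

Partition of {1..11} into 4 W_19-dot-orbits:

[[1, 6, 8, 9, 11], [2, 4, 5, 7], [3], [10]]


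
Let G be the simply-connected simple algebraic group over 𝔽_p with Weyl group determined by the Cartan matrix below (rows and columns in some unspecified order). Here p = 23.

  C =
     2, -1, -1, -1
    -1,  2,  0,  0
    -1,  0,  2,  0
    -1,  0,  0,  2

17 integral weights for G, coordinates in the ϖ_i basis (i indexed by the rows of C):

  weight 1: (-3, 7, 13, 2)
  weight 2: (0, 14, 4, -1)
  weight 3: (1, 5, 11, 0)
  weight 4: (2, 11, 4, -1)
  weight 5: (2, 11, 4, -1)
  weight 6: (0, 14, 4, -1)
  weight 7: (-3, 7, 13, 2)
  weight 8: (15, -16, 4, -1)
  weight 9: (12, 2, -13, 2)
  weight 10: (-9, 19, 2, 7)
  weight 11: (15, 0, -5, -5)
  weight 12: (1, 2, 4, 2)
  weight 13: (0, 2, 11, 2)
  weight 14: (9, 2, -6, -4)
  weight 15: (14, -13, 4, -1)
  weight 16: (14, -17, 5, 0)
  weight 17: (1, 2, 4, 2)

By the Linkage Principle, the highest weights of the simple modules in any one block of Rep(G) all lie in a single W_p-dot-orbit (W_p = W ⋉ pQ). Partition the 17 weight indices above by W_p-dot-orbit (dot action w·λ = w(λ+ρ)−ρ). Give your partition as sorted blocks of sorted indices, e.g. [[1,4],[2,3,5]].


Cartan matrix: type D_4 (|W|=192); un-permuting the 4 rows.

W_23-reps of the 17 weights in Ā_23 (same 4-coord order as C):

  [1] (2, 6, 12, 1);  [2] (1, 15, 5, 0);  [3] (2, 6, 12, 1);  [4] (3, 12, 5, 0);  [5] (3, 12, 5, 0);  [6] (1, 15, 5, 0);  [7] (2, 6, 12, 1);  [8] (1, 15, 5, 0);  [9] (1, 3, 12, 3);  [10] (3, 12, 5, 0);  [11] (6, 1, 4, 4);  [12] (2, 3, 5, 3);  [13] (1, 3, 12, 3);  [14] (2, 3, 5, 3);  [15] (3, 12, 5, 0);  [16] (1, 15, 5, 0);  [17] (2, 3, 5, 3)

Grouping the 17 weights by Ā_23-representative: 6 linkage classes.

[[1, 3, 7], [2, 6, 8, 16], [4, 5, 10, 15], [9, 13], [11], [12, 14, 17]]


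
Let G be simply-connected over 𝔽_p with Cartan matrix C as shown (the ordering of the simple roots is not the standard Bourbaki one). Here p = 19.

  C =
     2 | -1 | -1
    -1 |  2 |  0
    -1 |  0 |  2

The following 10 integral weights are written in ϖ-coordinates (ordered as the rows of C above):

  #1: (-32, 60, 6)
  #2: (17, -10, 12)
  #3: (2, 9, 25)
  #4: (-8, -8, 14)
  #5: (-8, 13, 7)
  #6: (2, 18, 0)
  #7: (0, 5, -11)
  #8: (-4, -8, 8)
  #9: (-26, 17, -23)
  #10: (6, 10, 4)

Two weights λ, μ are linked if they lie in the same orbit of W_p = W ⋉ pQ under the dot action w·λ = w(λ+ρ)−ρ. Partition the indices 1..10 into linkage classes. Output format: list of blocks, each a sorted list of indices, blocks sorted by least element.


Cartan matrix: type A_3 (|W|=24); un-permuting the 3 rows.

Each λ_j+ρ reduced to Ā_19; 3-tuples below use C's row order:

  [1] (7, 7, 1) · [2] (6, 3, 1) · [3] (6, 3, 1) · [4] (7, 7, 1) · [5] (7, 7, 1) · [6] (0, 15, 3) · [7] (6, 3, 1) · [8] (6, 3, 1) · [9] (6, 3, 1) · [10] (7, 7, 1)

Partition of {1..10} into 3 W_19-dot-orbits:

[[1, 4, 5, 10], [2, 3, 7, 8, 9], [6]]


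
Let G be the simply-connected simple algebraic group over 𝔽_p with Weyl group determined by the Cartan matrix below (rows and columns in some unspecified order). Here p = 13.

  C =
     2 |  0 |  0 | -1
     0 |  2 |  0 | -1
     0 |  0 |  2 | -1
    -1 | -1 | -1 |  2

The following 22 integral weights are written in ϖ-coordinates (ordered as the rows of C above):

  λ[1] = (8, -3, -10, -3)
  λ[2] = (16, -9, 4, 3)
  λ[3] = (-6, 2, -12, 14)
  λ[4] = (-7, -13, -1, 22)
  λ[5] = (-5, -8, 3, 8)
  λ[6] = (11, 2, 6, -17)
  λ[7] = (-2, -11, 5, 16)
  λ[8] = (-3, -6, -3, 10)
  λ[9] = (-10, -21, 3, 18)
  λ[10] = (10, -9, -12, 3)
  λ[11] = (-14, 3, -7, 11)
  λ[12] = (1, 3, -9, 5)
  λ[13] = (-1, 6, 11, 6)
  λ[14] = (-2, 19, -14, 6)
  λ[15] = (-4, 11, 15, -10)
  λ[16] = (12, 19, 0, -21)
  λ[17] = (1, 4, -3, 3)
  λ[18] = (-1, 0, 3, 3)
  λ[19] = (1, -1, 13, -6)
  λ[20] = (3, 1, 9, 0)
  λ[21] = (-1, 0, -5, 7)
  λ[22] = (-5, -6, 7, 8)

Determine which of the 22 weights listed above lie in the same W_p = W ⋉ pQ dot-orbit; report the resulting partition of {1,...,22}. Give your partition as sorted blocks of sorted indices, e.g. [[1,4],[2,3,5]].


D_4 Cartan matrix, 4 simple roots permuted; ρ=(1,1,1,1).

λ_j+ρ reflected into Ā_13 (⟨·,θ^∨⟩≤13); 4-tuples as given:

  λ_1+ρ ↦ (2, 5, 2, 2)
  λ_2+ρ ↦ (0, 1, 4, 4)
  λ_3+ρ ↦ (0, 2, 6, 2)
  λ_4+ρ ↦ (0, 2, 6, 2)
  λ_5+ρ ↦ (2, 5, 2, 2)
  λ_6+ρ ↦ (6, 3, 1, 0)
  λ_7+ρ ↦ (6, 3, 1, 0)
  λ_8+ρ ↦ (2, 5, 2, 2)
  λ_9+ρ ↦ (6, 3, 1, 0)
  λ_10+ρ ↦ (2, 5, 2, 2)
  λ_11+ρ ↦ (6, 3, 1, 0)
  λ_12+ρ ↦ (0, 2, 6, 2)
  λ_13+ρ ↦ (6, 1, 6, 0)
  λ_14+ρ ↦ (6, 1, 6, 0)
  λ_15+ρ ↦ (6, 3, 1, 0)
  λ_16+ρ ↦ (6, 1, 6, 0)
  λ_17+ρ ↦ (2, 5, 2, 2)
  λ_18+ρ ↦ (0, 1, 4, 4)
  λ_19+ρ ↦ (0, 2, 6, 2)
  λ_20+ρ ↦ (0, 2, 6, 2)
  λ_21+ρ ↦ (0, 1, 4, 4)
  λ_22+ρ ↦ (0, 1, 4, 4)

5 distinct reps among the 22 weights ⇒ 5 W_13-linkage classes:

[[1, 5, 8, 10, 17], [2, 18, 21, 22], [3, 4, 12, 19, 20], [6, 7, 9, 11, 15], [13, 14, 16]]


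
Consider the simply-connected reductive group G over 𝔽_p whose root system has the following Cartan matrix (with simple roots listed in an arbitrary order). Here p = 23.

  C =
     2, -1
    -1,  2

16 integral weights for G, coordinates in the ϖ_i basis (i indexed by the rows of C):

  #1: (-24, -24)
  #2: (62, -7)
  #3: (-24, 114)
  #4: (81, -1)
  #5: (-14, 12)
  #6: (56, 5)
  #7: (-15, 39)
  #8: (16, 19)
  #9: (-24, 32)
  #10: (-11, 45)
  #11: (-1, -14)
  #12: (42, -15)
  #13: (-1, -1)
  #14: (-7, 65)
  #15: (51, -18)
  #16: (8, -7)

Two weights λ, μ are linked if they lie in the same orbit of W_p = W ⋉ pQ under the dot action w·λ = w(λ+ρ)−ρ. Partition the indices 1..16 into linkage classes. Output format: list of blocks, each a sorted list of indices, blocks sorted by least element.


Type A_2, rank 2, |W|=6; reorder rows/cols to standard.

Folding the 16 weights λ_j+ρ into Ā_23 (reps in the given 2-coord order):

  λ_1 → (0, 0) · λ_2 → (6, 6) · λ_3 → (0, 0) · λ_4 → (13, 0) · λ_5 → (13, 0) · λ_6 → (6, 6) · λ_7 → (3, 6) · λ_8 → (3, 6) · λ_9 → (13, 0) · λ_10 → (13, 0) · λ_11 → (13, 0) · λ_12 → (3, 6) · λ_13 → (0, 0) · λ_14 → (3, 6) · λ_15 → (6, 6) · λ_16 → (3, 6)

The 16 indices split into 4 linkage classes (same alcove rep ⇔ same W_23-dot-orbit):

[[1, 3, 13], [2, 6, 15], [4, 5, 9, 10, 11], [7, 8, 12, 14, 16]]


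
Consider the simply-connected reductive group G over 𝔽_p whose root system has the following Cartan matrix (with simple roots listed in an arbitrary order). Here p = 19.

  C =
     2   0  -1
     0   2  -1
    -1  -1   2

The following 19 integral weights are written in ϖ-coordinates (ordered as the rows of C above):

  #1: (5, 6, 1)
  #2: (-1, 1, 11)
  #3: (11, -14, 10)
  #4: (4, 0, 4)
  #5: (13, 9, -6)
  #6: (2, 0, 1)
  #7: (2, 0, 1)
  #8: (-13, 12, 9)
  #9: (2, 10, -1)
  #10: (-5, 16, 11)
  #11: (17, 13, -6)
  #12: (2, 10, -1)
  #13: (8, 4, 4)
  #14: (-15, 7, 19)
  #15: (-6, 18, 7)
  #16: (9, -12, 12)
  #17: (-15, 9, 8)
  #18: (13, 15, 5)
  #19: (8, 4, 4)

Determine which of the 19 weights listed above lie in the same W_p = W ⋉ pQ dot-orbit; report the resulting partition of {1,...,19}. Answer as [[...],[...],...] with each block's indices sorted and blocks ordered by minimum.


Root system A_3: the 3×3 matrix C matches after relabeling.

Each λ_j+ρ reduced to Ā_19; 3-tuples below use C's row order:

  1: (6, 7, 2);  2: (0, 2, 12);  3: (6, 7, 2);  4: (5, 1, 5);  5: (9, 5, 5);  6: (3, 1, 2);  7: (3, 1, 2);  8: (6, 7, 2);  9: (3, 11, 0);  10: (6, 7, 2);  11: (5, 1, 5);  12: (3, 11, 0);  13: (9, 5, 5);  14: (5, 1, 5);  15: (3, 11, 0);  16: (6, 7, 2);  17: (9, 5, 5);  18: (3, 1, 2);  19: (9, 5, 5)

Linkage partition of the 19 weights (6 classes, p=19):

[[1, 3, 8, 10, 16], [2], [4, 11, 14], [5, 13, 17, 19], [6, 7, 18], [9, 12, 15]]


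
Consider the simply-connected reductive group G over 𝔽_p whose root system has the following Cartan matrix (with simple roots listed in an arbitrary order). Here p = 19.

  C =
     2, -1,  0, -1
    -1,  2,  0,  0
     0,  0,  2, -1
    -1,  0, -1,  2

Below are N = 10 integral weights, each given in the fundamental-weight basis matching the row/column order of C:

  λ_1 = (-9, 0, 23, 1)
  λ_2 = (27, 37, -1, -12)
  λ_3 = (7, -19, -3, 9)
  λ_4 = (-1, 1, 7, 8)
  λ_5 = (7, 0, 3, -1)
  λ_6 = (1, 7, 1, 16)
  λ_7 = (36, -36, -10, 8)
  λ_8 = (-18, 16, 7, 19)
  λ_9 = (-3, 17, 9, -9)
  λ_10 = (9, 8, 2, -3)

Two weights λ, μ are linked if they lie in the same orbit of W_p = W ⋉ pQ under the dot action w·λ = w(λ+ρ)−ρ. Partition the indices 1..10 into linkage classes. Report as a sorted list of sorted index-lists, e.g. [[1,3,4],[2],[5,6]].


C ↔ A_4 under row/col permutation; |W(A_4)| = 120.

λ_j+ρ reflected into Ā_19 (⟨·,θ^∨⟩≤19); 4-tuples as given:

    λ_1 → (0, 5, 11, 1)
    λ_2 → (0, 2, 8, 9)
    λ_3 → (8, 8, 0, 2)
    λ_4 → (0, 2, 8, 9)
    λ_5 → (8, 1, 4, 0)
    λ_6 → (0, 2, 8, 9)
    λ_7 → (8, 8, 0, 2)
    λ_8 → (8, 8, 0, 2)
    λ_9 → (8, 8, 0, 2)
    λ_10 → (8, 8, 0, 2)

These 10 weights hit 4 W_19-dot-orbits; sizes (1, 3, 5, 1):

[[1], [2, 4, 6], [3, 7, 8, 9, 10], [5]]


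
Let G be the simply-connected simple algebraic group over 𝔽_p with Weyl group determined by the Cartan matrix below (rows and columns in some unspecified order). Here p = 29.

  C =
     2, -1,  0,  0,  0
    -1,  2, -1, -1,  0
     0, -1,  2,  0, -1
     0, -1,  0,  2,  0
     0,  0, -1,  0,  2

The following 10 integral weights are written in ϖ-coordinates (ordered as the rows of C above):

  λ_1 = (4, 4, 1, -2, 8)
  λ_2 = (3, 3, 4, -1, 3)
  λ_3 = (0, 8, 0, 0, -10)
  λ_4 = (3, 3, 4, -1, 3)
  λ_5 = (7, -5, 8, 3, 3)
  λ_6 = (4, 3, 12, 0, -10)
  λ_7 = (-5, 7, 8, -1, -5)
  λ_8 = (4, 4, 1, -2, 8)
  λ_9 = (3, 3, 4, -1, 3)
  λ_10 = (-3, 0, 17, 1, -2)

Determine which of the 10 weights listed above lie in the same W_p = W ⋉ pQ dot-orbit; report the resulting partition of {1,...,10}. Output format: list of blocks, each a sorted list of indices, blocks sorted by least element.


Cartan matrix: type D_5 (|W|=1920); un-permuting the 5 rows.

W_29-reps of the 10 weights in Ā_29 (same 5-coord order as C):

  1: (5, 4, 2, 1, 9) · 2: (4, 4, 5, 0, 4) · 3: (1, 1, 8, 1, 1) · 4: (4, 4, 5, 0, 4) · 5: (4, 4, 5, 0, 4) · 6: (5, 4, 2, 1, 9) · 7: (4, 4, 5, 0, 4) · 8: (5, 4, 2, 1, 9) · 9: (4, 4, 5, 0, 4) · 10: (1, 1, 8, 1, 1)

The 10 indices split into 3 linkage classes (same alcove rep ⇔ same W_29-dot-orbit):

[[1, 6, 8], [2, 4, 5, 7, 9], [3, 10]]


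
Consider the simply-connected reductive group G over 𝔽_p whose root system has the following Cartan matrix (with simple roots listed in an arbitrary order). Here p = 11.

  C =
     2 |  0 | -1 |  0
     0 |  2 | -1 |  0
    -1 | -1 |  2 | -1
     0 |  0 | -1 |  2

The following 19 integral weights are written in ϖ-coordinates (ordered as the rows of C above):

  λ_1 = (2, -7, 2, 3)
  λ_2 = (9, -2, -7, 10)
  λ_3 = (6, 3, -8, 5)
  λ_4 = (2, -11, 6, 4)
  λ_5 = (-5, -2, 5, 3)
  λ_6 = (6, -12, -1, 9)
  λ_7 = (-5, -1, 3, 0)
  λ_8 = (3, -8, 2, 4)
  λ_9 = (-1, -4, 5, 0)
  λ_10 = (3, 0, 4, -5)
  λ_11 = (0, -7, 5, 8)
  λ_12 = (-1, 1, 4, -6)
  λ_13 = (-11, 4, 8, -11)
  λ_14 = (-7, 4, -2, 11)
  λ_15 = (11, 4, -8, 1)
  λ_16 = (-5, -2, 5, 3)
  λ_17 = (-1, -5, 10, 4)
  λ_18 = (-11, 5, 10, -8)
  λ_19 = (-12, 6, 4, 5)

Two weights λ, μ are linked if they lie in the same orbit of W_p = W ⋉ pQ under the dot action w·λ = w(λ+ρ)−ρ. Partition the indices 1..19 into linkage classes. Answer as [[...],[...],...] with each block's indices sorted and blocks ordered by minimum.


Root system D_4: the 4×4 matrix C matches after relabeling.

λ_j+ρ reflected into Ā_11 (⟨·,θ^∨⟩≤11); 4-tuples as given:

    λ_1 → (0, 3, 3, 1)
    λ_2 → (0, 3, 3, 1)
    λ_3 → (0, 3, 3, 1)
    λ_4 → (1, 6, 0, 1)
    λ_5 → (4, 1, 1, 4)
    λ_6 → (4, 0, 0, 1)
    λ_7 → (4, 0, 0, 1)
    λ_8 → (0, 3, 3, 1)
    λ_9 → (0, 3, 3, 1)
    λ_10 → (4, 1, 1, 4)
    λ_11 → (4, 1, 1, 4)
    λ_12 → (0, 2, 0, 5)
    λ_13 → (1, 6, 0, 1)
    λ_14 → (0, 1, 1, 4)
    λ_15 → (4, 1, 1, 4)
    λ_16 → (4, 1, 1, 4)
    λ_17 → (4, 0, 0, 1)
    λ_18 → (4, 0, 0, 1)
    λ_19 → (4, 0, 0, 1)

Partition of {1..19} into 6 W_11-dot-orbits:

[[1, 2, 3, 8, 9], [4, 13], [5, 10, 11, 15, 16], [6, 7, 17, 18, 19], [12], [14]]


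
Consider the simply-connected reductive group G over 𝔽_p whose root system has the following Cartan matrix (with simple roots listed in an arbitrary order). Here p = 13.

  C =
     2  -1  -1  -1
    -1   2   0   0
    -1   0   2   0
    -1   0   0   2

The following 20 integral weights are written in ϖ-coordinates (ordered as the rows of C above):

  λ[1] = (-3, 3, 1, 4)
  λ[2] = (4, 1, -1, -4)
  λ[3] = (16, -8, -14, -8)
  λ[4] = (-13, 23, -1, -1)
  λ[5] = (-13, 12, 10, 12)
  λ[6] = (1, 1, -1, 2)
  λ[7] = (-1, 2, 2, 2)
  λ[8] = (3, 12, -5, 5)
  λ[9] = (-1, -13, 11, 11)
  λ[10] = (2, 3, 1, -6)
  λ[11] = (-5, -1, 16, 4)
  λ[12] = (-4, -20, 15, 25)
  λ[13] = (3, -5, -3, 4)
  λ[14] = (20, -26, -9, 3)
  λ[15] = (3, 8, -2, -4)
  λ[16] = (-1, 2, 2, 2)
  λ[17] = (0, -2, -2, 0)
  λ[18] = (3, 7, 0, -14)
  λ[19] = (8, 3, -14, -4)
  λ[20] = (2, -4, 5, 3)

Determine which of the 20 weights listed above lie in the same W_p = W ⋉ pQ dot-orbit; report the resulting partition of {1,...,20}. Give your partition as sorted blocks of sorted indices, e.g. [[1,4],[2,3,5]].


Type D_4, rank 4, |W|=192; reorder rows/cols to standard.

W_13-reps of the 20 weights in Ā_13 (same 4-coord order as C):

    [1] (2, 2, 0, 3)
    [2] (2, 2, 0, 3)
    [3] (0, 3, 3, 3)
    [4] (1, 0, 0, 0)
    [5] (1, 0, 0, 0)
    [6] (2, 2, 0, 3)
    [7] (0, 3, 3, 3)
    [8] (0, 3, 6, 4)
    [9] (1, 0, 0, 0)
    [10] (2, 2, 0, 3)
    [11] (0, 1, 8, 4)
    [12] (0, 3, 6, 4)
    [13] (2, 2, 0, 3)
    [14] (0, 1, 8, 4)
    [15] (0, 9, 1, 3)
    [16] (0, 3, 3, 3)
    [17] (1, 0, 0, 0)
    [18] (0, 1, 8, 4)
    [19] (0, 3, 6, 4)
    [20] (0, 3, 6, 4)

Linkage partition of the 20 weights (6 classes, p=13):

[[1, 2, 6, 10, 13], [3, 7, 16], [4, 5, 9, 17], [8, 12, 19, 20], [11, 14, 18], [15]]


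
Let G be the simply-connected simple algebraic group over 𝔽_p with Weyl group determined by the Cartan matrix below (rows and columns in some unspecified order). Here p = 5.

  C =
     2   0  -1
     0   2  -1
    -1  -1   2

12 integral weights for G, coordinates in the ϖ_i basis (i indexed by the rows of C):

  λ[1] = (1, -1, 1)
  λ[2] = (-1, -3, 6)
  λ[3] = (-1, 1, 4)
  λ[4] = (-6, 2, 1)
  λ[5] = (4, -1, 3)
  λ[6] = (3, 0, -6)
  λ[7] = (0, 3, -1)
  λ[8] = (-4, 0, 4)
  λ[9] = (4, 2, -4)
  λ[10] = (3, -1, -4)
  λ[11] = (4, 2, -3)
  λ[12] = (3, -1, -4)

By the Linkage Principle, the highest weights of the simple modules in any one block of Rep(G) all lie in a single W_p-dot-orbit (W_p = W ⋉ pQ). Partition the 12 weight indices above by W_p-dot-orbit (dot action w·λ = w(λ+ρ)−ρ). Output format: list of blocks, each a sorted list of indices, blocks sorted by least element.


C ↔ A_3 under row/col permutation; |W(A_3)| = 24.

λ_j+ρ reflected into Ā_5 (⟨·,θ^∨⟩≤5); 3-tuples as given:

  λ_1 → (2, 0, 2);  λ_2 → (2, 0, 3);  λ_3 → (2, 0, 3);  λ_4 → (2, 0, 3);  λ_5 → (1, 4, 0);  λ_6 → (1, 4, 0);  λ_7 → (1, 4, 0);  λ_8 → (2, 0, 2);  λ_9 → (2, 0, 3);  λ_10 → (1, 3, 0);  λ_11 → (2, 0, 2);  λ_12 → (1, 3, 0)

Linkage partition of the 12 weights (4 classes, p=5):

[[1, 8, 11], [2, 3, 4, 9], [5, 6, 7], [10, 12]]


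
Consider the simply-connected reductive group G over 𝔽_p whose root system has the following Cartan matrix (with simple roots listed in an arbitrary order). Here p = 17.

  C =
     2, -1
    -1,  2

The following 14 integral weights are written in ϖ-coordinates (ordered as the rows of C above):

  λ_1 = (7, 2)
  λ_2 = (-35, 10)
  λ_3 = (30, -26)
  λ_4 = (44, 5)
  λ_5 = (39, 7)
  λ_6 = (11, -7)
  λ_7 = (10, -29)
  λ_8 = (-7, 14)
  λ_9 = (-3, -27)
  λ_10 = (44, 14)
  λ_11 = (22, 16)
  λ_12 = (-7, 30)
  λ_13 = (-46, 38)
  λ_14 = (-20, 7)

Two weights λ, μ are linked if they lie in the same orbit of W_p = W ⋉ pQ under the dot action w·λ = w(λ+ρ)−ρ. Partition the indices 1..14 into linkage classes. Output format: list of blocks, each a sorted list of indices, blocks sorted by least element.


Type A_2, rank 2, |W|=6; reorder rows/cols to standard.

W_17-reps of the 14 weights in Ā_17 (same 2-coord order as C):

  [1] (8, 3) · [2] (6, 0) · [3] (8, 3) · [4] (6, 0) · [5] (8, 3) · [6] (6, 6) · [7] (6, 0) · [8] (6, 9) · [9] (6, 9) · [10] (6, 9) · [11] (6, 0) · [12] (8, 3) · [13] (6, 6) · [14] (6, 9)

Linkage partition of the 14 weights (4 classes, p=17):

[[1, 3, 5, 12], [2, 4, 7, 11], [6, 13], [8, 9, 10, 14]]


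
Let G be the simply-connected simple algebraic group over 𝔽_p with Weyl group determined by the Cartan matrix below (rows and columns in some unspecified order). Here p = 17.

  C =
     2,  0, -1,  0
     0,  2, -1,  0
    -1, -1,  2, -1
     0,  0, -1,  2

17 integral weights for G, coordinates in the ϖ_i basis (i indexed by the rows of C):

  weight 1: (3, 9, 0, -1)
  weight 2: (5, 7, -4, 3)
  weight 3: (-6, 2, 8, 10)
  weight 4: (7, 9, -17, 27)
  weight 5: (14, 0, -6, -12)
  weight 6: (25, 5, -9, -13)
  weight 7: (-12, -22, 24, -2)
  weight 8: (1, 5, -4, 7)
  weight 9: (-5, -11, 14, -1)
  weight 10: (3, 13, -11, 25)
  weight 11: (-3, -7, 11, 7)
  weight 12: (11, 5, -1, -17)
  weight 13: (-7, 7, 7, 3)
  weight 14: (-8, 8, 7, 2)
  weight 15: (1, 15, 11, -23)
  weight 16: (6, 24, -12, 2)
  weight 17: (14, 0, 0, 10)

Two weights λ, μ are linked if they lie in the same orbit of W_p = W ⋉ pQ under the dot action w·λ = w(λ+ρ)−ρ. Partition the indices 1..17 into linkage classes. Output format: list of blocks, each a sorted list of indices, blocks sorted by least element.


Cartan matrix: type D_4 (|W|=192); un-permuting the 4 rows.

λ_j+ρ reflected into Ā_17 (⟨·,θ^∨⟩≤17); 4-tuples as given:

  [1] (4, 10, 1, 0)
  [2] (3, 5, 3, 1)
  [3] (1, 3, 2, 5)
  [4] (3, 5, 3, 1)
  [5] (4, 10, 1, 0)
  [6] (3, 5, 3, 1)
  [7] (4, 6, 3, 0)
  [8] (1, 3, 2, 5)
  [9] (4, 10, 1, 0)
  [10] (4, 6, 3, 0)
  [11] (1, 3, 2, 5)
  [12] (4, 10, 1, 0)
  [13] (3, 5, 3, 1)
  [14] (4, 6, 3, 0)
  [15] (3, 5, 3, 1)
  [16] (4, 6, 3, 0)
  [17] (4, 10, 1, 0)

Grouping the 17 weights by Ā_17-representative: 4 linkage classes.

[[1, 5, 9, 12, 17], [2, 4, 6, 13, 15], [3, 8, 11], [7, 10, 14, 16]]


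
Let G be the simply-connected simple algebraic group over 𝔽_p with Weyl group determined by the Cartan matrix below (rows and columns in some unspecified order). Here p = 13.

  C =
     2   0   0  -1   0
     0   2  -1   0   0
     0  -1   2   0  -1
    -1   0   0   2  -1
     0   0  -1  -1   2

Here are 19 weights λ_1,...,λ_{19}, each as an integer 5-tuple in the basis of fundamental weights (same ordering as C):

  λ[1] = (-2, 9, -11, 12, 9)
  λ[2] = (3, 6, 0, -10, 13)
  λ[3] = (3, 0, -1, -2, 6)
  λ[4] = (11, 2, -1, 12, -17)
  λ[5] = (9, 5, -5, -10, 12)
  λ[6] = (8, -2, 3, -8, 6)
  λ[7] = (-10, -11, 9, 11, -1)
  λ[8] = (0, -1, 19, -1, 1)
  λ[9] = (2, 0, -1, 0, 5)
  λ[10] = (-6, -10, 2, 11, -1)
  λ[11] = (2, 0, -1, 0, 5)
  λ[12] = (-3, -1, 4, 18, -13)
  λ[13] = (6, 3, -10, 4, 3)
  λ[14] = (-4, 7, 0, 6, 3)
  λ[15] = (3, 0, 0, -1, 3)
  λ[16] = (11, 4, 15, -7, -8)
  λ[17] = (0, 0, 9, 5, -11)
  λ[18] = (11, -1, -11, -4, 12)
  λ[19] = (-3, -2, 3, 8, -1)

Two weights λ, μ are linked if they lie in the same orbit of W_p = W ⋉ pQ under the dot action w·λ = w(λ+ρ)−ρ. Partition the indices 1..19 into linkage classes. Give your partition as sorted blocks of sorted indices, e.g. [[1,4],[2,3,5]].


Cartan matrix: type A_5 (|W|=720); un-permuting the 5 rows.

Each λ_j+ρ reduced to Ā_13; 5-tuples below use C's row order:

    1: (0, 1, 0, 3, 0)
    2: (4, 1, 1, 0, 4)
    3: (3, 1, 0, 1, 6)
    4: (0, 1, 0, 3, 0)
    5: (2, 1, 3, 7, 0)
    6: (2, 1, 3, 7, 0)
    7: (0, 1, 0, 3, 0)
    8: (2, 1, 3, 7, 0)
    9: (3, 1, 0, 1, 6)
    10: (3, 1, 0, 1, 6)
    11: (3, 1, 0, 1, 6)
    12: (4, 1, 0, 1, 5)
    13: (4, 1, 1, 0, 4)
    14: (4, 1, 1, 0, 4)
    15: (4, 1, 1, 0, 4)
    16: (4, 1, 0, 1, 5)
    17: (3, 1, 0, 1, 6)
    18: (0, 1, 0, 3, 0)
    19: (2, 1, 3, 7, 0)

5 distinct reps among the 19 weights ⇒ 5 W_13-linkage classes:

[[1, 4, 7, 18], [2, 13, 14, 15], [3, 9, 10, 11, 17], [5, 6, 8, 19], [12, 16]]


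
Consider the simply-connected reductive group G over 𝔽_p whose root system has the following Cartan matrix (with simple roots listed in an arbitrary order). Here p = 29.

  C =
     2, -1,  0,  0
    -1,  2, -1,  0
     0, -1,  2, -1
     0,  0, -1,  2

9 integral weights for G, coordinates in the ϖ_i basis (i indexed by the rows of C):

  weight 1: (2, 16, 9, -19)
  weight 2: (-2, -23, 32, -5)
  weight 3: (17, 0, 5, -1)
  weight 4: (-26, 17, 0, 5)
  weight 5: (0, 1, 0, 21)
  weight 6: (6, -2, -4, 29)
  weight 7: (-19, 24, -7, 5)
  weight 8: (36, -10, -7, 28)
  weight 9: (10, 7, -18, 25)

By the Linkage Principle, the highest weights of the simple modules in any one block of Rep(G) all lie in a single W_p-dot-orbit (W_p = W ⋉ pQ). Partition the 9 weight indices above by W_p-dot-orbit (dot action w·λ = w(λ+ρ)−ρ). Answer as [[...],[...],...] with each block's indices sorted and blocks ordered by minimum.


Cartan matrix: type A_4 (|W|=120); un-permuting the 4 rows.

Ā_29 reps of the 9 weights (A_4, coords as presented):

    1: (2, 9, 8, 9)
    2: (18, 1, 6, 0)
    3: (18, 1, 6, 0)
    4: (18, 1, 6, 0)
    5: (1, 2, 1, 22)
    6: (1, 2, 1, 22)
    7: (18, 1, 6, 0)
    8: (0, 6, 1, 8)
    9: (2, 9, 8, 9)

4 distinct reps among the 9 weights ⇒ 4 W_29-linkage classes:

[[1, 9], [2, 3, 4, 7], [5, 6], [8]]


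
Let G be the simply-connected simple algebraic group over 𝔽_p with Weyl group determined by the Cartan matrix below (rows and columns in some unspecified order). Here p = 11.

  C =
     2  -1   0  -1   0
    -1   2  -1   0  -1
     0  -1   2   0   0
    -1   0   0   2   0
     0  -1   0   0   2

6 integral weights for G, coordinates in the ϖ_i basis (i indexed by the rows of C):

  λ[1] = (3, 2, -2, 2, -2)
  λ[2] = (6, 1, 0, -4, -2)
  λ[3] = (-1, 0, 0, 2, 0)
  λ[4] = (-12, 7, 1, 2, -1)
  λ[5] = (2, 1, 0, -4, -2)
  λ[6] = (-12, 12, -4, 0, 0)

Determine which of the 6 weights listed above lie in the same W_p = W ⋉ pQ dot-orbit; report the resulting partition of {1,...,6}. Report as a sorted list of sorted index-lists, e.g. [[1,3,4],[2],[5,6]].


D_5 Cartan matrix, 5 simple roots permuted; ρ=(1,1,1,1,1).

W_11-reps of the 6 weights in Ā_11 (same 5-coord order as C):

  λ_1+ρ ↦ (0, 1, 1, 3, 1);  λ_2+ρ ↦ (0, 1, 1, 3, 1);  λ_3+ρ ↦ (0, 1, 1, 3, 1);  λ_4+ρ ↦ (1, 0, 0, 7, 2);  λ_5+ρ ↦ (0, 1, 1, 3, 1);  λ_6+ρ ↦ (1, 0, 0, 7, 2)

These 6 weights hit 2 W_11-dot-orbits; sizes (4, 2):

[[1, 2, 3, 5], [4, 6]]


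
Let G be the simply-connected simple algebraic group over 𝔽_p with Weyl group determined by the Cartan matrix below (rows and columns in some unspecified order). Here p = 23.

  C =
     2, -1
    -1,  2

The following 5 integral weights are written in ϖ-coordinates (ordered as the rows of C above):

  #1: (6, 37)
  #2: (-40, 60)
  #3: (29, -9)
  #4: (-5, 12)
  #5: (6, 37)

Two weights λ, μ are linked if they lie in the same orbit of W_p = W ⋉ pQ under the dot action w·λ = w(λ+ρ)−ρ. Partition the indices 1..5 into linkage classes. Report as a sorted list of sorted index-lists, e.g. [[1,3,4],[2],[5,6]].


Dynkin diagram of C (from the 2 off-diagonal −1 entries): A_2.

Ā_23 reps of the 5 weights (A_2, coords as presented):

    [1] (15, 1)
    [2] (15, 1)
    [3] (15, 1)
    [4] (4, 9)
    [5] (15, 1)

These 5 weights hit 2 W_23-dot-orbits; sizes (4, 1):

[[1, 2, 3, 5], [4]]


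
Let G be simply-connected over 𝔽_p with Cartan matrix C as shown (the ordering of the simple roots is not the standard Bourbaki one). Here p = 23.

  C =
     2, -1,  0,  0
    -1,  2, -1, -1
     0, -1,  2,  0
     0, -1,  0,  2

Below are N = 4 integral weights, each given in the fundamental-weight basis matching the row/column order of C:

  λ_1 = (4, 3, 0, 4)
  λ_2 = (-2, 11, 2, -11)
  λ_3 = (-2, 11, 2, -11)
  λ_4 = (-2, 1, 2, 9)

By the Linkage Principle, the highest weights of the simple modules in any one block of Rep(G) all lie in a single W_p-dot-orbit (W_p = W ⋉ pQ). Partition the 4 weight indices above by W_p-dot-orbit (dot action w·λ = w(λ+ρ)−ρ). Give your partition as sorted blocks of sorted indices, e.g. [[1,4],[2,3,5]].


D_4 Cartan matrix, 4 simple roots permuted; ρ=(1,1,1,1).

Each λ_j+ρ reduced to Ā_23; 4-tuples below use C's row order:

  1: (5, 4, 1, 5);  2: (1, 1, 3, 10);  3: (1, 1, 3, 10);  4: (1, 1, 3, 10)

2 distinct reps among the 4 weights ⇒ 2 W_23-linkage classes:

[[1], [2, 3, 4]]


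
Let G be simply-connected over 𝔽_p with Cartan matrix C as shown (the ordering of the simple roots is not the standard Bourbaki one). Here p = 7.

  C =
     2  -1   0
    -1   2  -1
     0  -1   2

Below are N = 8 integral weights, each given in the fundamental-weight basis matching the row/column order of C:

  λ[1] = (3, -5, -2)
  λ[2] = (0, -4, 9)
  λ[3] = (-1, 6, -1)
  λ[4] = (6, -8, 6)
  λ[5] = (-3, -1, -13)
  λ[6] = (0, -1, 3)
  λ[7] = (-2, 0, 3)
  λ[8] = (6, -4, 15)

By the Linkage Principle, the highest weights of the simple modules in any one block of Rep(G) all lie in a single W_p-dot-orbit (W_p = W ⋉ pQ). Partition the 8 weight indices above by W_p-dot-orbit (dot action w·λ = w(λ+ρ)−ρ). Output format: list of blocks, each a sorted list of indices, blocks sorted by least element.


Dynkin diagram of C (from the 4 off-diagonal −1 entries): A_3.

λ_j+ρ reflected into Ā_7 (⟨·,θ^∨⟩≤7); 3-tuples as given:

  λ_1+ρ ↦ (1, 0, 4);  λ_2+ρ ↦ (1, 0, 4);  λ_3+ρ ↦ (0, 7, 0);  λ_4+ρ ↦ (0, 7, 0);  λ_5+ρ ↦ (0, 5, 0);  λ_6+ρ ↦ (1, 0, 4);  λ_7+ρ ↦ (1, 0, 4);  λ_8+ρ ↦ (1, 0, 4)

The 8 indices split into 3 linkage classes (same alcove rep ⇔ same W_7-dot-orbit):

[[1, 2, 6, 7, 8], [3, 4], [5]]


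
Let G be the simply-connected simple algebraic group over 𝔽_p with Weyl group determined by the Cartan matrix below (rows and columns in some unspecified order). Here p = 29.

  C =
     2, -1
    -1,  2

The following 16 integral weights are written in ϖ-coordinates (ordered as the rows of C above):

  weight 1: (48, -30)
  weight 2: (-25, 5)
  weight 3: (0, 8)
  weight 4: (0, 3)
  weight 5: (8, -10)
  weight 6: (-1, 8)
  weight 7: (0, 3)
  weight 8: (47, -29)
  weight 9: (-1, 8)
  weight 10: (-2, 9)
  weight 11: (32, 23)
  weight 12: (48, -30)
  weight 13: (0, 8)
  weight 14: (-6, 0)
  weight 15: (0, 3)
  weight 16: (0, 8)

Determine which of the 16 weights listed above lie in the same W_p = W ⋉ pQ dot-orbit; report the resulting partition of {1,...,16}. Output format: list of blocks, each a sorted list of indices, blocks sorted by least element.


Dynkin diagram of C (from the 2 off-diagonal −1 entries): A_2.

Each λ_j+ρ reduced to Ā_29; 2-tuples below use C's row order:

  λ_1+ρ ↦ (0, 9)
  λ_2+ρ ↦ (6, 18)
  λ_3+ρ ↦ (1, 9)
  λ_4+ρ ↦ (1, 4)
  λ_5+ρ ↦ (0, 9)
  λ_6+ρ ↦ (0, 9)
  λ_7+ρ ↦ (1, 4)
  λ_8+ρ ↦ (1, 9)
  λ_9+ρ ↦ (0, 9)
  λ_10+ρ ↦ (1, 9)
  λ_11+ρ ↦ (1, 4)
  λ_12+ρ ↦ (0, 9)
  λ_13+ρ ↦ (1, 9)
  λ_14+ρ ↦ (1, 4)
  λ_15+ρ ↦ (1, 4)
  λ_16+ρ ↦ (1, 9)

4 distinct reps among the 16 weights ⇒ 4 W_29-linkage classes:

[[1, 5, 6, 9, 12], [2], [3, 8, 10, 13, 16], [4, 7, 11, 14, 15]]


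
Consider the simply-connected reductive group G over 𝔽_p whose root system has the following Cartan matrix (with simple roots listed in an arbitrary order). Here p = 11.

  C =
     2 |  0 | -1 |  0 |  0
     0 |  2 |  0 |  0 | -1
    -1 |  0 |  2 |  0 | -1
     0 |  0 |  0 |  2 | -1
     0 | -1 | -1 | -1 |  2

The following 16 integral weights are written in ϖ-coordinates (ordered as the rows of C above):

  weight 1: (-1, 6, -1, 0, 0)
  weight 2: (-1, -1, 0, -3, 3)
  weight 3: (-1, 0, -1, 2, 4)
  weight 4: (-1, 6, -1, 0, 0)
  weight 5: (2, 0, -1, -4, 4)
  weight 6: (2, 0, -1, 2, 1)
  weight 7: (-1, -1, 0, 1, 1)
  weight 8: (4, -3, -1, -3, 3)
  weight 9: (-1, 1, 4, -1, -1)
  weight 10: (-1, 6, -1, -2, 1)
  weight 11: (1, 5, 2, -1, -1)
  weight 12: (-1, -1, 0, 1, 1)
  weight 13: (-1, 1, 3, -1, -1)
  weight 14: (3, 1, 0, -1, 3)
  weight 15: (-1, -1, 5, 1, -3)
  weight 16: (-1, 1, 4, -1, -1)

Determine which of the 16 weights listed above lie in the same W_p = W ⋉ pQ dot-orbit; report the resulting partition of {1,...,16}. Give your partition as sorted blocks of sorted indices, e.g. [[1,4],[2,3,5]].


Root system D_5: the 5×5 matrix C matches after relabeling.

Ā_11 reps of the 16 weights (D_5, coords as presented):

    λ_1 → (0, 7, 0, 1, 1)
    λ_2 → (0, 0, 1, 2, 2)
    λ_3 → (3, 1, 0, 3, 2)
    λ_4 → (0, 7, 0, 1, 1)
    λ_5 → (3, 1, 0, 3, 2)
    λ_6 → (3, 1, 0, 3, 2)
    λ_7 → (0, 0, 1, 2, 2)
    λ_8 → (5, 2, 0, 2, 0)
    λ_9 → (0, 2, 4, 0, 0)
    λ_10 → (0, 7, 0, 1, 1)
    λ_11 → (2, 6, 0, 0, 0)
    λ_12 → (0, 0, 1, 2, 2)
    λ_13 → (0, 2, 4, 0, 0)
    λ_14 → (0, 2, 4, 0, 0)
    λ_15 → (0, 2, 4, 0, 0)
    λ_16 → (0, 2, 4, 0, 0)

6 distinct reps among the 16 weights ⇒ 6 W_11-linkage classes:

[[1, 4, 10], [2, 7, 12], [3, 5, 6], [8], [9, 13, 14, 15, 16], [11]]
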